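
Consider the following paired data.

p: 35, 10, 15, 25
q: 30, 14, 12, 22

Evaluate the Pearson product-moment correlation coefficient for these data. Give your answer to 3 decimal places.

n = 4, Σp = 85, Σq = 78, Σp² = 2175, Σq² = 1724, Σpq = 1920
nΣpq − ΣpΣq = 7680 − 6630 = 1050
nΣp² − (Σp)² = 8700 − 7225 = 1475; nΣq² − (Σq)² = 6896 − 6084 = 812
r = 1050 / √(1475 × 812) = 1050 / 1094.3948 ≈ 0.959

0.959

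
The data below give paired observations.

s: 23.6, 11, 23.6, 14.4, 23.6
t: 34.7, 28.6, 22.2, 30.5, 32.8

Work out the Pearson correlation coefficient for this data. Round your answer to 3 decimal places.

n = 5, Σs = 96.2, Σt = 148.8, Σs² = 1999.24, Σt² = 4520.98, Σst = 2870.72
nΣst − ΣsΣt = 14353.6 − 14314.56 = 39.04
nΣs² − (Σs)² = 9996.2 − 9254.44 = 741.76; nΣt² − (Σt)² = 22604.9 − 22141.44 = 463.46
r = 39.04 / √(741.76 × 463.46) = 39.04 / 586.3242 ≈ 0.067

0.067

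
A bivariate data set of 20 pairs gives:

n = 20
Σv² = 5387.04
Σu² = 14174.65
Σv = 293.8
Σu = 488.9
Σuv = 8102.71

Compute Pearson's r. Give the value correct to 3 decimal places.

0.597

r = (nΣuv − ΣuΣv) / √[(nΣu² − (Σu)²)(nΣv² − (Σv)²)]
Numerator: 20×8102.71 − 488.9×293.8 = 18415.38
Denominator: √[(283493 − 239023.21)(107740.8 − 86318.44)] = √[44469.79 × 21422.36] = 30864.9939
r = 18415.38 / 30864.9939 ≈ 0.597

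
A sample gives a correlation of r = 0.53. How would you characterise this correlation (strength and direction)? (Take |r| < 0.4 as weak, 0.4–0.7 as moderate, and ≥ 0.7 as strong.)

moderate positive

r = 0.53 > 0 so the relationship is positive.
|r| = 0.53, which falls in the moderate range.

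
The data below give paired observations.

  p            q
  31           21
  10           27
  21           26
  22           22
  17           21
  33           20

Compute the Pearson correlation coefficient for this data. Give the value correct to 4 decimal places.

-0.7268

n = 6, Σp = 134, Σq = 137, Σp² = 3364, Σq² = 3171, Σpq = 2968
nΣpq − ΣpΣq = 17808 − 18358 = -550
nΣp² − (Σp)² = 20184 − 17956 = 2228; nΣq² − (Σq)² = 19026 − 18769 = 257
r = -550 / √(2228 × 257) = -550 / 756.7007 ≈ -0.7268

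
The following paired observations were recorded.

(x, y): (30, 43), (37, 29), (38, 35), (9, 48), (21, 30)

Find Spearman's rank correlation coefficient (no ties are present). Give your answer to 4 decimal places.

-0.5000

Rank x: 3, 4, 5, 1, 2
Rank y: 4, 1, 3, 5, 2
d = rank(x) − rank(y): -1, 3, 2, -4, 0; Σd² = 30
ρ = 1 − 6Σd² / [n(n²−1)] = 1 − 6×30 / (5×24) = 1 − 180/120 ≈ -0.5000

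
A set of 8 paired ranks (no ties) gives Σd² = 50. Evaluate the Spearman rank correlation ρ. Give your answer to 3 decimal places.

ρ = 1 − 6Σd² / [n(n²−1)] = 1 − 6×50 / (8×63)
  = 1 − 300/504 = 1 − 0.5952 ≈ 0.405

0.405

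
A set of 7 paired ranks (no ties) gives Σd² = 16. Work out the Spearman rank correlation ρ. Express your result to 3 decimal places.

0.714

ρ = 1 − 6Σd² / [n(n²−1)] = 1 − 6×16 / (7×48)
  = 1 − 96/336 = 1 − 0.2857 ≈ 0.714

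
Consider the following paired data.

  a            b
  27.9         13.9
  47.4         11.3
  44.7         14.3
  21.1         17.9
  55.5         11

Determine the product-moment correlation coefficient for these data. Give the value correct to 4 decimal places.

n = 5, Σa = 196.6, Σb = 68.4, Σa² = 8548.72, Σb² = 966.8, Σab = 2550.83
nΣab − ΣaΣb = 12754.15 − 13447.44 = -693.29
nΣa² − (Σa)² = 42743.6 − 38651.56 = 4092.04; nΣb² − (Σb)² = 4834 − 4678.56 = 155.44
r = -693.29 / √(4092.04 × 155.44) = -693.29 / 797.5379 ≈ -0.8693

-0.8693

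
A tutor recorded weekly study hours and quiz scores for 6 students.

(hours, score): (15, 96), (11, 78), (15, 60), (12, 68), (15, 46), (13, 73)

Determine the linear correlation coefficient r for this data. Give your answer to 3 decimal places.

n = 6, Σx = 81, Σy = 421, Σx² = 1109, Σy² = 30969, Σxy = 5653
nΣxy − ΣxΣy = 33918 − 34101 = -183
nΣx² − (Σx)² = 6654 − 6561 = 93; nΣy² − (Σy)² = 185814 − 177241 = 8573
r = -183 / √(93 × 8573) = -183 / 892.9104 ≈ -0.205

-0.205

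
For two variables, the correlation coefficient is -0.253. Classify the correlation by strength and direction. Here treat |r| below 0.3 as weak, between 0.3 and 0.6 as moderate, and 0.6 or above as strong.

weak negative

r = -0.253 < 0 so the relationship is negative.
|r| = 0.253, which falls in the weak range.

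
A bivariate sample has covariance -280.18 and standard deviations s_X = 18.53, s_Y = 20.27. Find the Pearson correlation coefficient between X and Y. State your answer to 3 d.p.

-0.746

r = Cov(X,Y) / (s_X · s_Y) = -280.18 / (18.53 × 20.27)
  = -280.18 / 375.6031 ≈ -0.746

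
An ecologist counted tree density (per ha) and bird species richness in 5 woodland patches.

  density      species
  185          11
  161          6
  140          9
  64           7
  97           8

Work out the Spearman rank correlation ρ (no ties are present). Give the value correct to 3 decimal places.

Rank density: 5, 4, 3, 1, 2
Rank species: 5, 1, 4, 2, 3
d = rank(density) − rank(species): 0, 3, -1, -1, -1; Σd² = 12
ρ = 1 − 6Σd² / [n(n²−1)] = 1 − 6×12 / (5×24) = 1 − 72/120 ≈ 0.400

0.400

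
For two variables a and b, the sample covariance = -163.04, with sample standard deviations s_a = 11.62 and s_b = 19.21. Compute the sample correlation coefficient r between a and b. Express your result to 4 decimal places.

r = Cov(a,b) / (s_a · s_b) = -163.04 / (11.62 × 19.21)
  = -163.04 / 223.2202 ≈ -0.7304

-0.7304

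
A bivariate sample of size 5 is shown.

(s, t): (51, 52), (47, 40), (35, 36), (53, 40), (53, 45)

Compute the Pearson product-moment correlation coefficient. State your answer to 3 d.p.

n = 5, Σs = 239, Σt = 213, Σs² = 11653, Σt² = 9225, Σst = 10297
nΣst − ΣsΣt = 51485 − 50907 = 578
nΣs² − (Σs)² = 58265 − 57121 = 1144; nΣt² − (Σt)² = 46125 − 45369 = 756
r = 578 / √(1144 × 756) = 578 / 929.9806 ≈ 0.622

0.622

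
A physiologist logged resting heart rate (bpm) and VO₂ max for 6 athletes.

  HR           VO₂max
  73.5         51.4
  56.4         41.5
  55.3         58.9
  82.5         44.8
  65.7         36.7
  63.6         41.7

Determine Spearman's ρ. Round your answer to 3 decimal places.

-0.086

Rank HR: 5, 2, 1, 6, 4, 3
Rank VO₂max: 5, 2, 6, 4, 1, 3
d = rank(HR) − rank(VO₂max): 0, 0, -5, 2, 3, 0; Σd² = 38
ρ = 1 − 6Σd² / [n(n²−1)] = 1 − 6×38 / (6×35) = 1 − 228/210 ≈ -0.086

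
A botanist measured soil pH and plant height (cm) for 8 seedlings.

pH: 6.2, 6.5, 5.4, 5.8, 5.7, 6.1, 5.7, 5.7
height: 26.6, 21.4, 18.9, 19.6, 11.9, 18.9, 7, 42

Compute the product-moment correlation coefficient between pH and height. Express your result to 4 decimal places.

n = 8, Σx = 47.1, Σy = 166.3, Σx² = 278.17, Σy² = 4218.71, Σxy = 982.18
nΣxy − ΣxΣy = 7857.44 − 7832.73 = 24.71
nΣx² − (Σx)² = 2225.36 − 2218.41 = 6.95; nΣy² − (Σy)² = 33749.68 − 27655.69 = 6093.99
r = 24.71 / √(6.95 × 6093.99) = 24.71 / 205.7990 ≈ 0.1201

0.1201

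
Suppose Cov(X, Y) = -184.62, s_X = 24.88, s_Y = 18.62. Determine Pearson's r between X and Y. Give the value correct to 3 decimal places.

r = Cov(X,Y) / (s_X · s_Y) = -184.62 / (24.88 × 18.62)
  = -184.62 / 463.2656 ≈ -0.399

-0.399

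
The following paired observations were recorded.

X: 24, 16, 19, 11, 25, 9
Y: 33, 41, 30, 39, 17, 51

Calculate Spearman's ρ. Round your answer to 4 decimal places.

Rank X: 5, 3, 4, 2, 6, 1
Rank Y: 3, 5, 2, 4, 1, 6
d = rank(X) − rank(Y): 2, -2, 2, -2, 5, -5; Σd² = 66
ρ = 1 − 6Σd² / [n(n²−1)] = 1 − 6×66 / (6×35) = 1 − 396/210 ≈ -0.8857

-0.8857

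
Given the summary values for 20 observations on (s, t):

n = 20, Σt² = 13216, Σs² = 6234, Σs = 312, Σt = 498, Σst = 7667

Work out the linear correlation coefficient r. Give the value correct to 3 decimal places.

r = (nΣst − ΣsΣt) / √[(nΣs² − (Σs)²)(nΣt² − (Σt)²)]
Numerator: 20×7667 − 312×498 = -2036
Denominator: √[(124680 − 97344)(264320 − 248004)] = √[27336 × 16316] = 21119.0477
r = -2036 / 21119.0477 ≈ -0.096

-0.096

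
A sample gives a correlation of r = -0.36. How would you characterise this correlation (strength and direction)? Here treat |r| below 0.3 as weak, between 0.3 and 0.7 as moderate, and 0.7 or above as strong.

r = -0.36 < 0 so the relationship is negative.
|r| = 0.36, which falls in the moderate range.

moderate negative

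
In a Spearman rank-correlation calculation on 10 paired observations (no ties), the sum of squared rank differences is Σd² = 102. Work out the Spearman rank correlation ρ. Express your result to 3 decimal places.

0.382

ρ = 1 − 6Σd² / [n(n²−1)] = 1 − 6×102 / (10×99)
  = 1 − 612/990 = 1 − 0.6182 ≈ 0.382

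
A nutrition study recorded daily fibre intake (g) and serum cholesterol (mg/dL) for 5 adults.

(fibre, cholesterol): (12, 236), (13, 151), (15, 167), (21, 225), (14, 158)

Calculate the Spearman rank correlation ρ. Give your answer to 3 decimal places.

0.000

Rank fibre: 1, 2, 4, 5, 3
Rank cholesterol: 5, 1, 3, 4, 2
d = rank(fibre) − rank(cholesterol): -4, 1, 1, 1, 1; Σd² = 20
ρ = 1 − 6Σd² / [n(n²−1)] = 1 − 6×20 / (5×24) = 1 − 120/120 ≈ 0.000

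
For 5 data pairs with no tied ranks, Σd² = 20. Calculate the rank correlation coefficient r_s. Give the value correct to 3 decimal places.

ρ = 1 − 6Σd² / [n(n²−1)] = 1 − 6×20 / (5×24)
  = 1 − 120/120 = 1 − 1.0000 ≈ 0.000

0.000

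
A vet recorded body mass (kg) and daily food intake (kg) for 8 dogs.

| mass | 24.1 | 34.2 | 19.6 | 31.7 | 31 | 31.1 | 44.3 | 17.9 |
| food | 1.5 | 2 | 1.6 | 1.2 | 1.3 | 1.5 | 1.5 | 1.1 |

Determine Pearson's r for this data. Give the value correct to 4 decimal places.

n = 8, Σx = 233.9, Σy = 11.7, Σx² = 7350.61, Σy² = 17.65, Σxy = 347.04
nΣxy − ΣxΣy = 2776.32 − 2736.63 = 39.69
nΣx² − (Σx)² = 58804.88 − 54709.21 = 4095.67; nΣy² − (Σy)² = 141.2 − 136.89 = 4.31
r = 39.69 / √(4095.67 × 4.31) = 39.69 / 132.8621 ≈ 0.2987

0.2987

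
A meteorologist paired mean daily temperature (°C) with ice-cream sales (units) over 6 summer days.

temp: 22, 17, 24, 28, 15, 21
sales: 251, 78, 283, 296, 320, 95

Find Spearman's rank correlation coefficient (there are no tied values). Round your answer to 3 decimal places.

Rank temp: 4, 2, 5, 6, 1, 3
Rank sales: 3, 1, 4, 5, 6, 2
d = rank(temp) − rank(sales): 1, 1, 1, 1, -5, 1; Σd² = 30
ρ = 1 − 6Σd² / [n(n²−1)] = 1 − 6×30 / (6×35) = 1 − 180/210 ≈ 0.143

0.143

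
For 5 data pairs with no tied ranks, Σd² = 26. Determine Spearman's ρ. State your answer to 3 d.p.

ρ = 1 − 6Σd² / [n(n²−1)] = 1 − 6×26 / (5×24)
  = 1 − 156/120 = 1 − 1.3000 ≈ -0.300

-0.300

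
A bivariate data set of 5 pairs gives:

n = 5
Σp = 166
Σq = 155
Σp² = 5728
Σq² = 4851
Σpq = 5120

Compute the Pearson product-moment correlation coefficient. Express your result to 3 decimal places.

-0.260

r = (nΣpq − ΣpΣq) / √[(nΣp² − (Σp)²)(nΣq² − (Σq)²)]
Numerator: 5×5120 − 166×155 = -130
Denominator: √[(28640 − 27556)(24255 − 24025)] = √[1084 × 230] = 499.3195
r = -130 / 499.3195 ≈ -0.260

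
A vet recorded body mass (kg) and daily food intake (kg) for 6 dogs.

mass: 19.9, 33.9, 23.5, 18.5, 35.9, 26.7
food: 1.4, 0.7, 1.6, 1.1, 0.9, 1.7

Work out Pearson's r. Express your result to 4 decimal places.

n = 6, Σx = 158.4, Σy = 7.4, Σx² = 4441.42, Σy² = 9.92, Σxy = 187.24
nΣxy − ΣxΣy = 1123.44 − 1172.16 = -48.72
nΣx² − (Σx)² = 26648.52 − 25090.56 = 1557.96; nΣy² − (Σy)² = 59.52 − 54.76 = 4.76
r = -48.72 / √(1557.96 × 4.76) = -48.72 / 86.1156 ≈ -0.5658

-0.5658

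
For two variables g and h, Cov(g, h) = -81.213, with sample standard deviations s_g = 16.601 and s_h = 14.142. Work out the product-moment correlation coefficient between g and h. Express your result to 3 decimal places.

r = Cov(g,h) / (s_g · s_h) = -81.213 / (16.601 × 14.142)
  = -81.213 / 234.7713 ≈ -0.346

-0.346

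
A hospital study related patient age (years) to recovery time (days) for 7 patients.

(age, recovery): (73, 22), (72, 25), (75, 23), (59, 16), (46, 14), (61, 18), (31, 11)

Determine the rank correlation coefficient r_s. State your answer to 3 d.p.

Rank age: 6, 5, 7, 3, 2, 4, 1
Rank recovery: 5, 7, 6, 3, 2, 4, 1
d = rank(age) − rank(recovery): 1, -2, 1, 0, 0, 0, 0; Σd² = 6
ρ = 1 − 6Σd² / [n(n²−1)] = 1 − 6×6 / (7×48) = 1 − 36/336 ≈ 0.893

0.893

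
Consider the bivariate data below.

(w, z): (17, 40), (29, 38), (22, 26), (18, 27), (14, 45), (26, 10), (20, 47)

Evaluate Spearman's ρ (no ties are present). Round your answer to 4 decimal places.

-0.5357

Rank w: 2, 7, 5, 3, 1, 6, 4
Rank z: 5, 4, 2, 3, 6, 1, 7
d = rank(w) − rank(z): -3, 3, 3, 0, -5, 5, -3; Σd² = 86
ρ = 1 − 6Σd² / [n(n²−1)] = 1 − 6×86 / (7×48) = 1 − 516/336 ≈ -0.5357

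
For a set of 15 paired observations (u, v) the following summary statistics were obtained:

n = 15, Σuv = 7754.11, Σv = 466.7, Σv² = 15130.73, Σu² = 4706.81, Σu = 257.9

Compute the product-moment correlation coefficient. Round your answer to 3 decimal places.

-0.662

r = (nΣuv − ΣuΣv) / √[(nΣu² − (Σu)²)(nΣv² − (Σv)²)]
Numerator: 15×7754.11 − 257.9×466.7 = -4050.28
Denominator: √[(70602.15 − 66512.41)(226960.95 − 217808.89)] = √[4089.74 × 9152.06] = 6117.9691
r = -4050.28 / 6117.9691 ≈ -0.662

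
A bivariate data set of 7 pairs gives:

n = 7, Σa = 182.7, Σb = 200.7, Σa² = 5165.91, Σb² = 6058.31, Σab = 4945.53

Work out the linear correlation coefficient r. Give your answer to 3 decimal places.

r = (nΣab − ΣaΣb) / √[(nΣa² − (Σa)²)(nΣb² − (Σb)²)]
Numerator: 7×4945.53 − 182.7×200.7 = -2049.18
Denominator: √[(36161.37 − 33379.29)(42408.17 − 40280.49)] = √[2782.08 × 2127.68] = 2432.9768
r = -2049.18 / 2432.9768 ≈ -0.842

-0.842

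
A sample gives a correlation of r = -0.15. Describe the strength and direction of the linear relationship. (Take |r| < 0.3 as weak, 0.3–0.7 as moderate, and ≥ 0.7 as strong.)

r = -0.15 < 0 so the relationship is negative.
|r| = 0.15, which falls in the weak range.

weak negative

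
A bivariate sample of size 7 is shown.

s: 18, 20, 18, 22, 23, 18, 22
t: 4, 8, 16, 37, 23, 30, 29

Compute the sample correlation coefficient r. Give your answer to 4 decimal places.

n = 7, Σs = 141, Σt = 147, Σs² = 2869, Σt² = 3975, Σst = 3041
nΣst − ΣsΣt = 21287 − 20727 = 560
nΣs² − (Σs)² = 20083 − 19881 = 202; nΣt² − (Σt)² = 27825 − 21609 = 6216
r = 560 / √(202 × 6216) = 560 / 1120.5499 ≈ 0.4998

0.4998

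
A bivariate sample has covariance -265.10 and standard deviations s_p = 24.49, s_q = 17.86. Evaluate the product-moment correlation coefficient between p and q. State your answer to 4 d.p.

-0.6061

r = Cov(p,q) / (s_p · s_q) = -265.10 / (24.49 × 17.86)
  = -265.10 / 437.3914 ≈ -0.6061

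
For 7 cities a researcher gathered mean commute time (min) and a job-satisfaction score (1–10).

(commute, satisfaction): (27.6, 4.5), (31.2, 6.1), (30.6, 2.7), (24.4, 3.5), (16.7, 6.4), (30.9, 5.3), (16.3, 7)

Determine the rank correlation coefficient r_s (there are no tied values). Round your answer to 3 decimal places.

Rank commute: 4, 7, 5, 3, 2, 6, 1
Rank satisfaction: 3, 5, 1, 2, 6, 4, 7
d = rank(commute) − rank(satisfaction): 1, 2, 4, 1, -4, 2, -6; Σd² = 78
ρ = 1 − 6Σd² / [n(n²−1)] = 1 − 6×78 / (7×48) = 1 − 468/336 ≈ -0.393

-0.393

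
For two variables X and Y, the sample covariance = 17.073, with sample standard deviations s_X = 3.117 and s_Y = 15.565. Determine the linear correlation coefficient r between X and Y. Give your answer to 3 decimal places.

r = Cov(X,Y) / (s_X · s_Y) = 17.073 / (3.117 × 15.565)
  = 17.073 / 48.5161 ≈ 0.352

0.352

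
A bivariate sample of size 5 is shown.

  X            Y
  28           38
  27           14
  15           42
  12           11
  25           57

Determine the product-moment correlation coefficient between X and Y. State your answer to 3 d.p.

n = 5, ΣX = 107, ΣY = 162, ΣX² = 2507, ΣY² = 6774, ΣXY = 3629
nΣXY − ΣXΣY = 18145 − 17334 = 811
nΣX² − (ΣX)² = 12535 − 11449 = 1086; nΣY² − (ΣY)² = 33870 − 26244 = 7626
r = 811 / √(1086 × 7626) = 811 / 2877.8179 ≈ 0.282

0.282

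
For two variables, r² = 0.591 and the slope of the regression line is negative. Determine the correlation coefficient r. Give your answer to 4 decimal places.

|r| = √0.591 = 0.7688
The association is negative, so r = −0.7688.

-0.7688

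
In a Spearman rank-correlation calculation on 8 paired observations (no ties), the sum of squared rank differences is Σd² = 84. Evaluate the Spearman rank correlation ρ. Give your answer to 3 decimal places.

0.000

ρ = 1 − 6Σd² / [n(n²−1)] = 1 − 6×84 / (8×63)
  = 1 − 504/504 = 1 − 1.0000 ≈ 0.000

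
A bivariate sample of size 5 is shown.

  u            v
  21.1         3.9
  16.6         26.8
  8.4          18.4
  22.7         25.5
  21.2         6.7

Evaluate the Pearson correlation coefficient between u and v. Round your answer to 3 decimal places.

-0.247

n = 5, Σu = 90, Σv = 81.3, Σu² = 1756.06, Σv² = 1767.15, Σuv = 1402.62
nΣuv − ΣuΣv = 7013.1 − 7317 = -303.9
nΣu² − (Σu)² = 8780.3 − 8100 = 680.3; nΣv² − (Σv)² = 8835.75 − 6609.69 = 2226.06
r = -303.9 / √(680.3 × 2226.06) = -303.9 / 1230.6050 ≈ -0.247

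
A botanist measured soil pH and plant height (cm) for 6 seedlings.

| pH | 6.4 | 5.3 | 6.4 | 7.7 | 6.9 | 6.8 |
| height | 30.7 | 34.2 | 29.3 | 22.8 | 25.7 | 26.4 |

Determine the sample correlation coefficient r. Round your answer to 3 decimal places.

-0.975

n = 6, Σx = 39.5, Σy = 169.1, Σx² = 263.15, Σy² = 4847.91, Σxy = 1097.67
nΣxy − ΣxΣy = 6586.02 − 6679.45 = -93.43
nΣx² − (Σx)² = 1578.9 − 1560.25 = 18.65; nΣy² − (Σy)² = 29087.46 − 28594.81 = 492.65
r = -93.43 / √(18.65 × 492.65) = -93.43 / 95.8537 ≈ -0.975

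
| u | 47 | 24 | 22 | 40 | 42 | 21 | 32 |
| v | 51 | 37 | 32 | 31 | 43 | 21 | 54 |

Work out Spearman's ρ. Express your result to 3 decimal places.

0.607

Rank u: 7, 3, 2, 5, 6, 1, 4
Rank v: 6, 4, 3, 2, 5, 1, 7
d = rank(u) − rank(v): 1, -1, -1, 3, 1, 0, -3; Σd² = 22
ρ = 1 − 6Σd² / [n(n²−1)] = 1 − 6×22 / (7×48) = 1 − 132/336 ≈ 0.607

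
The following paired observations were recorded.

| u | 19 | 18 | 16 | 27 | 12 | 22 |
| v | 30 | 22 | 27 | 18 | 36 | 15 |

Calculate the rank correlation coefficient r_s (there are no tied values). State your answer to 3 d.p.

-0.771

Rank u: 4, 3, 2, 6, 1, 5
Rank v: 5, 3, 4, 2, 6, 1
d = rank(u) − rank(v): -1, 0, -2, 4, -5, 4; Σd² = 62
ρ = 1 − 6Σd² / [n(n²−1)] = 1 − 6×62 / (6×35) = 1 − 372/210 ≈ -0.771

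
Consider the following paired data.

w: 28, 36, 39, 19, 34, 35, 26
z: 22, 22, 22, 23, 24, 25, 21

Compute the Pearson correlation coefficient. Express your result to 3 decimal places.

n = 7, Σw = 217, Σz = 159, Σw² = 7019, Σz² = 3623, Σwz = 4940
nΣwz − ΣwΣz = 34580 − 34503 = 77
nΣw² − (Σw)² = 49133 − 47089 = 2044; nΣz² − (Σz)² = 25361 − 25281 = 80
r = 77 / √(2044 × 80) = 77 / 404.3761 ≈ 0.190

0.190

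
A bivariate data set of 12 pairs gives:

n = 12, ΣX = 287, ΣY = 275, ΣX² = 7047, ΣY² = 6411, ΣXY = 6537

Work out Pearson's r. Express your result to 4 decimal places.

r = (nΣXY − ΣXΣY) / √[(nΣX² − (ΣX)²)(nΣY² − (ΣY)²)]
Numerator: 12×6537 − 287×275 = -481
Denominator: √[(84564 − 82369)(76932 − 75625)] = √[2195 × 1307] = 1693.7724
r = -481 / 1693.7724 ≈ -0.2840

-0.2840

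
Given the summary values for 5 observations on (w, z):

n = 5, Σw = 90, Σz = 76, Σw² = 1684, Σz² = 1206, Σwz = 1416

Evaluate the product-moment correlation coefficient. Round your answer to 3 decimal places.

r = (nΣwz − ΣwΣz) / √[(nΣw² − (Σw)²)(nΣz² − (Σz)²)]
Numerator: 5×1416 − 90×76 = 240
Denominator: √[(8420 − 8100)(6030 − 5776)] = √[320 × 254] = 285.0965
r = 240 / 285.0965 ≈ 0.842

0.842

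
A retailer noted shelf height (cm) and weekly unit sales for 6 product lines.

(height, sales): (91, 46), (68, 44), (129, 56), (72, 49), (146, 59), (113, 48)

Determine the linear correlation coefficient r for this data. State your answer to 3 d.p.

n = 6, Σx = 619, Σy = 302, Σx² = 68815, Σy² = 15374, Σxy = 31968
nΣxy − ΣxΣy = 191808 − 186938 = 4870
nΣx² − (Σx)² = 412890 − 383161 = 29729; nΣy² − (Σy)² = 92244 − 91204 = 1040
r = 4870 / √(29729 × 1040) = 4870 / 5560.4101 ≈ 0.876

0.876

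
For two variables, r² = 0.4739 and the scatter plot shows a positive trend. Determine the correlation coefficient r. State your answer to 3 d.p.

0.688

|r| = √0.4739 = 0.688
The association is positive, so r = 0.688.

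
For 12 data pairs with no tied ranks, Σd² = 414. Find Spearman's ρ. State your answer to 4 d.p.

ρ = 1 − 6Σd² / [n(n²−1)] = 1 − 6×414 / (12×143)
  = 1 − 2484/1716 = 1 − 1.44755 ≈ -0.4476

-0.4476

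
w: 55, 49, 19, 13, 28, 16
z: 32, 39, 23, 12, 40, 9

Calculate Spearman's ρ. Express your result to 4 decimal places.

0.7143

Rank w: 6, 5, 3, 1, 4, 2
Rank z: 4, 5, 3, 2, 6, 1
d = rank(w) − rank(z): 2, 0, 0, -1, -2, 1; Σd² = 10
ρ = 1 − 6Σd² / [n(n²−1)] = 1 − 6×10 / (6×35) = 1 − 60/210 ≈ 0.7143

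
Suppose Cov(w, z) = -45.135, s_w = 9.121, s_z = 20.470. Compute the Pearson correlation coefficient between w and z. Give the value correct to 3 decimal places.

r = Cov(w,z) / (s_w · s_z) = -45.135 / (9.121 × 20.470)
  = -45.135 / 186.7069 ≈ -0.242

-0.242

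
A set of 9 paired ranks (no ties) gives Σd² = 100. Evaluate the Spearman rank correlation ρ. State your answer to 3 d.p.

0.167

ρ = 1 − 6Σd² / [n(n²−1)] = 1 − 6×100 / (9×80)
  = 1 − 600/720 = 1 − 0.8333 ≈ 0.167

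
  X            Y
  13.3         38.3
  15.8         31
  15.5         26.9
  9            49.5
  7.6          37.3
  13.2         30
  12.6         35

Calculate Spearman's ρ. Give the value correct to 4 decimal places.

Rank X: 5, 7, 6, 2, 1, 4, 3
Rank Y: 6, 3, 1, 7, 5, 2, 4
d = rank(X) − rank(Y): -1, 4, 5, -5, -4, 2, -1; Σd² = 88
ρ = 1 − 6Σd² / [n(n²−1)] = 1 − 6×88 / (7×48) = 1 − 528/336 ≈ -0.5714

-0.5714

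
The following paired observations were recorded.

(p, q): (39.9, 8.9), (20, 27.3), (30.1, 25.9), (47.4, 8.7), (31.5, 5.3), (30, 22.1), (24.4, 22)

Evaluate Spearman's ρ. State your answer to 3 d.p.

Rank p: 6, 1, 4, 7, 5, 3, 2
Rank q: 3, 7, 6, 2, 1, 5, 4
d = rank(p) − rank(q): 3, -6, -2, 5, 4, -2, -2; Σd² = 98
ρ = 1 − 6Σd² / [n(n²−1)] = 1 − 6×98 / (7×48) = 1 − 588/336 ≈ -0.750

-0.750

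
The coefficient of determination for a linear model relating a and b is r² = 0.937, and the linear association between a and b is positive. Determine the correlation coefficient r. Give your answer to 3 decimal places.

|r| = √0.937 = 0.968
The association is positive, so r = 0.968.

0.968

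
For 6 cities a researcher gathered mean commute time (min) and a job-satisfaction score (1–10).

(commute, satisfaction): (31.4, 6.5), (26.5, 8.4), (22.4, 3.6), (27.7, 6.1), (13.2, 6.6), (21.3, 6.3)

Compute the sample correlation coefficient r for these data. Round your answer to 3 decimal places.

n = 6, Σx = 142.5, Σy = 37.5, Σx² = 3585.19, Σy² = 246.23, Σxy = 897.62
nΣxy − ΣxΣy = 5385.72 − 5343.75 = 41.97
nΣx² − (Σx)² = 21511.14 − 20306.25 = 1204.89; nΣy² − (Σy)² = 1477.38 − 1406.25 = 71.13
r = 41.97 / √(1204.89 × 71.13) = 41.97 / 292.7522 ≈ 0.143

0.143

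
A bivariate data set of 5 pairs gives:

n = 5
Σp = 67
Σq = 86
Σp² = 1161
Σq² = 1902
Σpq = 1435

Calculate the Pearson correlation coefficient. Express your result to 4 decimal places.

0.8472

r = (nΣpq − ΣpΣq) / √[(nΣp² − (Σp)²)(nΣq² − (Σq)²)]
Numerator: 5×1435 − 67×86 = 1413
Denominator: √[(5805 − 4489)(9510 − 7396)] = √[1316 × 2114] = 1667.9400
r = 1413 / 1667.9400 ≈ 0.8472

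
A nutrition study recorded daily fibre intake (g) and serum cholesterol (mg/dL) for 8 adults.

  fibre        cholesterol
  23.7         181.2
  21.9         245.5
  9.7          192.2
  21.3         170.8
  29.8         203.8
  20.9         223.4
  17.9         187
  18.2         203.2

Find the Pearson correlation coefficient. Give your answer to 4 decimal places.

0.1412

n = 8, Σx = 163.4, Σy = 1607.1, Σx² = 3565.58, Σy² = 326918.41, Σxy = 32961.11
nΣxy − ΣxΣy = 263688.88 − 262600.14 = 1088.74
nΣx² − (Σx)² = 28524.64 − 26699.56 = 1825.08; nΣy² − (Σy)² = 2615347.28 − 2582770.41 = 32576.87
r = 1088.74 / √(1825.08 × 32576.87) = 1088.74 / 7710.7324 ≈ 0.1412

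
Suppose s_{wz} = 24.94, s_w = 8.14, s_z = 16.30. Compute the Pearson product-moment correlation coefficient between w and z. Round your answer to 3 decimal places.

r = Cov(w,z) / (s_w · s_z) = 24.94 / (8.14 × 16.30)
  = 24.94 / 132.6820 ≈ 0.188

0.188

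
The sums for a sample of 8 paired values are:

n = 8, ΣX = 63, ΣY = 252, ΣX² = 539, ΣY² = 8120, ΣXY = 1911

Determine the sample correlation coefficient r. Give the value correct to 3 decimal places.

r = (nΣXY − ΣXΣY) / √[(nΣX² − (ΣX)²)(nΣY² − (ΣY)²)]
Numerator: 8×1911 − 63×252 = -588
Denominator: √[(4312 − 3969)(64960 − 63504)] = √[343 × 1456] = 706.6880
r = -588 / 706.6880 ≈ -0.832

-0.832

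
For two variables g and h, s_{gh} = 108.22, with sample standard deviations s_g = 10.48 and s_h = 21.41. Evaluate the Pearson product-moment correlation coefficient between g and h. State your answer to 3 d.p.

0.482

r = Cov(g,h) / (s_g · s_h) = 108.22 / (10.48 × 21.41)
  = 108.22 / 224.3768 ≈ 0.482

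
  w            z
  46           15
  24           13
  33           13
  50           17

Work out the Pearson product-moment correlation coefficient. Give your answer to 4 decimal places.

n = 4, Σw = 153, Σz = 58, Σw² = 6281, Σz² = 852, Σwz = 2281
nΣwz − ΣwΣz = 9124 − 8874 = 250
nΣw² − (Σw)² = 25124 − 23409 = 1715; nΣz² − (Σz)² = 3408 − 3364 = 44
r = 250 / √(1715 × 44) = 250 / 274.6998 ≈ 0.9101

0.9101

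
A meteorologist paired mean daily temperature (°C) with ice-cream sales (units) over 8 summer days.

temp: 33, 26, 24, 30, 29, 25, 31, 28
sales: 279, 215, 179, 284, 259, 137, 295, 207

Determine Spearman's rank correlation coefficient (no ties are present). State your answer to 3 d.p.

0.881

Rank temp: 8, 3, 1, 6, 5, 2, 7, 4
Rank sales: 6, 4, 2, 7, 5, 1, 8, 3
d = rank(temp) − rank(sales): 2, -1, -1, -1, 0, 1, -1, 1; Σd² = 10
ρ = 1 − 6Σd² / [n(n²−1)] = 1 − 6×10 / (8×63) = 1 − 60/504 ≈ 0.881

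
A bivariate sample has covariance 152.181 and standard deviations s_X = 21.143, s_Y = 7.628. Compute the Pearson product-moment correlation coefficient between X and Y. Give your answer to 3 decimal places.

r = Cov(X,Y) / (s_X · s_Y) = 152.181 / (21.143 × 7.628)
  = 152.181 / 161.2788 ≈ 0.944

0.944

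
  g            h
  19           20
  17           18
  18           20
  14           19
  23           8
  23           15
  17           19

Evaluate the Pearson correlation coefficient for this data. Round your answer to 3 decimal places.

-0.736

n = 7, Σg = 131, Σh = 119, Σg² = 2517, Σh² = 2135, Σgh = 2164
nΣgh − ΣgΣh = 15148 − 15589 = -441
nΣg² − (Σg)² = 17619 − 17161 = 458; nΣh² − (Σh)² = 14945 − 14161 = 784
r = -441 / √(458 × 784) = -441 / 599.2262 ≈ -0.736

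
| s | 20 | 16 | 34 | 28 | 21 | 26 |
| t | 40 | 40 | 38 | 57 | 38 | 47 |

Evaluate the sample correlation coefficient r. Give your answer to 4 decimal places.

n = 6, Σs = 145, Σt = 260, Σs² = 3713, Σt² = 11546, Σst = 6348
nΣst − ΣsΣt = 38088 − 37700 = 388
nΣs² − (Σs)² = 22278 − 21025 = 1253; nΣt² − (Σt)² = 69276 − 67600 = 1676
r = 388 / √(1253 × 1676) = 388 / 1449.1473 ≈ 0.2677

0.2677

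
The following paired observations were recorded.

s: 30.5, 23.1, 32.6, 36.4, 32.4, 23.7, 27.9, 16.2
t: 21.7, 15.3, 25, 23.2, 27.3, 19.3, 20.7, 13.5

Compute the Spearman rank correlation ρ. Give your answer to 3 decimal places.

0.905

Rank s: 5, 2, 7, 8, 6, 3, 4, 1
Rank t: 5, 2, 7, 6, 8, 3, 4, 1
d = rank(s) − rank(t): 0, 0, 0, 2, -2, 0, 0, 0; Σd² = 8
ρ = 1 − 6Σd² / [n(n²−1)] = 1 − 6×8 / (8×63) = 1 − 48/504 ≈ 0.905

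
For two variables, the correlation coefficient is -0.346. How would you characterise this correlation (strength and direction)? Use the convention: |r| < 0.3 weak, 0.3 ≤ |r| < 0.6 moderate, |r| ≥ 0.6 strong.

r = -0.346 < 0 so the relationship is negative.
|r| = 0.346, which falls in the moderate range.

moderate negative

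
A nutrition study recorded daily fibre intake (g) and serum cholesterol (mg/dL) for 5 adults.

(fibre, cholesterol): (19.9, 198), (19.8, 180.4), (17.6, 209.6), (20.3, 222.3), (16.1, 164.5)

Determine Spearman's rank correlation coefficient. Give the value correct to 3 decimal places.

0.700

Rank fibre: 4, 3, 2, 5, 1
Rank cholesterol: 3, 2, 4, 5, 1
d = rank(fibre) − rank(cholesterol): 1, 1, -2, 0, 0; Σd² = 6
ρ = 1 − 6Σd² / [n(n²−1)] = 1 − 6×6 / (5×24) = 1 − 36/120 ≈ 0.700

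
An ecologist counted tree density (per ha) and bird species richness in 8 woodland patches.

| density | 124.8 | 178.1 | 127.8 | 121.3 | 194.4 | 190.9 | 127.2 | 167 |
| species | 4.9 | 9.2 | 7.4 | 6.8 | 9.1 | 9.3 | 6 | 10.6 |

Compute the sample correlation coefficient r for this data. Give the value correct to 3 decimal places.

0.819

n = 8, Σx = 1231.5, Σy = 63.3, Σx² = 196644.19, Σy² = 527.31, Σxy = 10098.41
nΣxy − ΣxΣy = 80787.28 − 77953.95 = 2833.33
nΣx² − (Σx)² = 1573153.52 − 1516592.25 = 56561.27; nΣy² − (Σy)² = 4218.48 − 4006.89 = 211.59
r = 2833.33 / √(56561.27 × 211.59) = 2833.33 / 3459.4507 ≈ 0.819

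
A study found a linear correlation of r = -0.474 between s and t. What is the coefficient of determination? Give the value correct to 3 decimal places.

0.225

r² = (-0.474)² = 0.225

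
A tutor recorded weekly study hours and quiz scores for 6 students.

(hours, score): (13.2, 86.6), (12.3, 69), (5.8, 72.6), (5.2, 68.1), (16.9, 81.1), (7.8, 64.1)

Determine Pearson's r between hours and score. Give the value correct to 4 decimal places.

0.6724

n = 6, Σx = 61.2, Σy = 441.5, Σx² = 732.66, Σy² = 32854.95, Σxy = 4637.59
nΣxy − ΣxΣy = 27825.54 − 27019.8 = 805.74
nΣx² − (Σx)² = 4395.96 − 3745.44 = 650.52; nΣy² − (Σy)² = 197129.7 − 194922.25 = 2207.45
r = 805.74 / √(650.52 × 2207.45) = 805.74 / 1198.3282 ≈ 0.6724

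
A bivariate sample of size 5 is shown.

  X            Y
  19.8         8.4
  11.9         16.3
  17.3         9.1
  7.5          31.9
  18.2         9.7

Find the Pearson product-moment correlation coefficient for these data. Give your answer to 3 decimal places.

n = 5, ΣX = 74.7, ΣY = 75.4, ΣX² = 1220.43, ΣY² = 1530.76, ΣXY = 933.51
nΣXY − ΣXΣY = 4667.55 − 5632.38 = -964.83
nΣX² − (ΣX)² = 6102.15 − 5580.09 = 522.06; nΣY² − (ΣY)² = 7653.8 − 5685.16 = 1968.64
r = -964.83 / √(522.06 × 1968.64) = -964.83 / 1013.7792 ≈ -0.952

-0.952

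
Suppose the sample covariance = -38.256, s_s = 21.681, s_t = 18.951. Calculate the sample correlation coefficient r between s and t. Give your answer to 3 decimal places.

-0.093

r = Cov(s,t) / (s_s · s_t) = -38.256 / (21.681 × 18.951)
  = -38.256 / 410.8766 ≈ -0.093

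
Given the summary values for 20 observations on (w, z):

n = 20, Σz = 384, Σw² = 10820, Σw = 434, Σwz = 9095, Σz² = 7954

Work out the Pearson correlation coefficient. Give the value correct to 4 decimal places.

0.8443

r = (nΣwz − ΣwΣz) / √[(nΣw² − (Σw)²)(nΣz² − (Σz)²)]
Numerator: 20×9095 − 434×384 = 15244
Denominator: √[(216400 − 188356)(159080 − 147456)] = √[28044 × 11624] = 18055.0119
r = 15244 / 18055.0119 ≈ 0.8443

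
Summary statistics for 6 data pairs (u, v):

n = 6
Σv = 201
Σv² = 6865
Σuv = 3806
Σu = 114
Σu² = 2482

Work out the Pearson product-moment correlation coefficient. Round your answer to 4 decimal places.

-0.0638

r = (nΣuv − ΣuΣv) / √[(nΣu² − (Σu)²)(nΣv² − (Σv)²)]
Numerator: 6×3806 − 114×201 = -78
Denominator: √[(14892 − 12996)(41190 − 40401)] = √[1896 × 789] = 1223.0879
r = -78 / 1223.0879 ≈ -0.0638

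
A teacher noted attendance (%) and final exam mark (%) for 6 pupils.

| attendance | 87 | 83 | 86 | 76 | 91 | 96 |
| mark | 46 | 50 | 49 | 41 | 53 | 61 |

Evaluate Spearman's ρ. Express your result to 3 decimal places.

0.771

Rank attendance: 4, 2, 3, 1, 5, 6
Rank mark: 2, 4, 3, 1, 5, 6
d = rank(attendance) − rank(mark): 2, -2, 0, 0, 0, 0; Σd² = 8
ρ = 1 − 6Σd² / [n(n²−1)] = 1 − 6×8 / (6×35) = 1 − 48/210 ≈ 0.771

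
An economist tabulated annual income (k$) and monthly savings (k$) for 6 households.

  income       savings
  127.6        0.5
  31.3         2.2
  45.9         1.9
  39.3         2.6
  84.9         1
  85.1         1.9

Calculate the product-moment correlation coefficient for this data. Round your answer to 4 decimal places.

-0.8902

n = 6, Σx = 414.1, Σy = 10.1, Σx² = 35362.77, Σy² = 20.07, Σxy = 568.64
nΣxy − ΣxΣy = 3411.84 − 4182.41 = -770.57
nΣx² − (Σx)² = 212176.62 − 171478.81 = 40697.81; nΣy² − (Σy)² = 120.42 − 102.01 = 18.41
r = -770.57 / √(40697.81 × 18.41) = -770.57 / 865.5904 ≈ -0.8902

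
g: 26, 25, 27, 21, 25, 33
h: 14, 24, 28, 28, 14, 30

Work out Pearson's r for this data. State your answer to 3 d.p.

n = 6, Σg = 157, Σh = 138, Σg² = 4185, Σh² = 3436, Σgh = 3648
nΣgh − ΣgΣh = 21888 − 21666 = 222
nΣg² − (Σg)² = 25110 − 24649 = 461; nΣh² − (Σh)² = 20616 − 19044 = 1572
r = 222 / √(461 × 1572) = 222 / 851.2884 ≈ 0.261

0.261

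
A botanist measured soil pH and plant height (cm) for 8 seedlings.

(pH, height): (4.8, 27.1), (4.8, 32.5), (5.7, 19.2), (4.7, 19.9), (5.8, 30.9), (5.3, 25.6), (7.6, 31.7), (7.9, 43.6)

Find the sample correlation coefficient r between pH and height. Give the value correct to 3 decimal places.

0.675

n = 8, Σx = 46.6, Σy = 230.5, Σx² = 282.56, Σy² = 7071.33, Σxy = 1389.31
nΣxy − ΣxΣy = 11114.48 − 10741.3 = 373.18
nΣx² − (Σx)² = 2260.48 − 2171.56 = 88.92; nΣy² − (Σy)² = 56570.64 − 53130.25 = 3440.39
r = 373.18 / √(88.92 × 3440.39) = 373.18 / 553.0999 ≈ 0.675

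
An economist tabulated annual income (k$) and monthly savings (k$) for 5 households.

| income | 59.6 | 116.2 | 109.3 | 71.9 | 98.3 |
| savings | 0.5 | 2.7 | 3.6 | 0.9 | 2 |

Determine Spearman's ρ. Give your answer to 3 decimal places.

0.900

Rank income: 1, 5, 4, 2, 3
Rank savings: 1, 4, 5, 2, 3
d = rank(income) − rank(savings): 0, 1, -1, 0, 0; Σd² = 2
ρ = 1 − 6Σd² / [n(n²−1)] = 1 − 6×2 / (5×24) = 1 − 12/120 ≈ 0.900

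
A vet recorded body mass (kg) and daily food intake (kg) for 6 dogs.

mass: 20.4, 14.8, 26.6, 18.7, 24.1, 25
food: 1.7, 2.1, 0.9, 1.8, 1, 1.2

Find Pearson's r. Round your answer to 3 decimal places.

-0.970

n = 6, Σx = 129.6, Σy = 8.7, Σx² = 2898.26, Σy² = 13.79, Σxy = 177.46
nΣxy − ΣxΣy = 1064.76 − 1127.52 = -62.76
nΣx² − (Σx)² = 17389.56 − 16796.16 = 593.4; nΣy² − (Σy)² = 82.74 − 75.69 = 7.05
r = -62.76 / √(593.4 × 7.05) = -62.76 / 64.6797 ≈ -0.970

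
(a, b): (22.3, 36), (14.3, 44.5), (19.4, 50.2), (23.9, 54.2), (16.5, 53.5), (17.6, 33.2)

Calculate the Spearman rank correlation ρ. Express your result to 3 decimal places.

Rank a: 5, 1, 4, 6, 2, 3
Rank b: 2, 3, 4, 6, 5, 1
d = rank(a) − rank(b): 3, -2, 0, 0, -3, 2; Σd² = 26
ρ = 1 − 6Σd² / [n(n²−1)] = 1 − 6×26 / (6×35) = 1 − 156/210 ≈ 0.257

0.257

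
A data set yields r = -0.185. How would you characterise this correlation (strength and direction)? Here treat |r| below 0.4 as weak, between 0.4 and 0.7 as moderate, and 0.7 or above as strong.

r = -0.185 < 0 so the relationship is negative.
|r| = 0.185, which falls in the weak range.

weak negative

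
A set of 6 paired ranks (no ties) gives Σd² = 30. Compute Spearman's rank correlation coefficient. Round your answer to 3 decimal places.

ρ = 1 − 6Σd² / [n(n²−1)] = 1 − 6×30 / (6×35)
  = 1 − 180/210 = 1 − 0.8571 ≈ 0.143

0.143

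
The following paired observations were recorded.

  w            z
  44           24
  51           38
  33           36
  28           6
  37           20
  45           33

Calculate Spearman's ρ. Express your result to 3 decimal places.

Rank w: 4, 6, 2, 1, 3, 5
Rank z: 3, 6, 5, 1, 2, 4
d = rank(w) − rank(z): 1, 0, -3, 0, 1, 1; Σd² = 12
ρ = 1 − 6Σd² / [n(n²−1)] = 1 − 6×12 / (6×35) = 1 − 72/210 ≈ 0.657

0.657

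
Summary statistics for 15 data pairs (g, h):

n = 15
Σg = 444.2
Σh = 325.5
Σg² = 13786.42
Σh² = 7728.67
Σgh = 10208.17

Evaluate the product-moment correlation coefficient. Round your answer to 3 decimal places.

r = (nΣgh − ΣgΣh) / √[(nΣg² − (Σg)²)(nΣh² − (Σh)²)]
Numerator: 15×10208.17 − 444.2×325.5 = 8535.45
Denominator: √[(206796.3 − 197313.64)(115930.05 − 105950.25)] = √[9482.66 × 9979.8] = 9728.0548
r = 8535.45 / 9728.0548 ≈ 0.877

0.877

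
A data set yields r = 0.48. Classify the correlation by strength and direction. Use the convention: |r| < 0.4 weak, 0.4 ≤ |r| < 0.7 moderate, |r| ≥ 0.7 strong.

r = 0.48 > 0 so the relationship is positive.
|r| = 0.48, which falls in the moderate range.

moderate positive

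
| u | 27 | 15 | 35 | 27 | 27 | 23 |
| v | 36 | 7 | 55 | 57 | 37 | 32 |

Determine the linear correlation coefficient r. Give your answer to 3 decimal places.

0.888

n = 6, Σu = 154, Σv = 224, Σu² = 4166, Σv² = 10012, Σuv = 6276
nΣuv − ΣuΣv = 37656 − 34496 = 3160
nΣu² − (Σu)² = 24996 − 23716 = 1280; nΣv² − (Σv)² = 60072 − 50176 = 9896
r = 3160 / √(1280 × 9896) = 3160 / 3559.0561 ≈ 0.888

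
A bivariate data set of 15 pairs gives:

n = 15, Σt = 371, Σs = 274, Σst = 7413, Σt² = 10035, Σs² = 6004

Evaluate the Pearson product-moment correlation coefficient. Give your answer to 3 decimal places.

0.687

r = (nΣst − ΣsΣt) / √[(nΣs² − (Σs)²)(nΣt² − (Σt)²)]
Numerator: 15×7413 − 274×371 = 9541
Denominator: √[(90060 − 75076)(150525 − 137641)] = √[14984 × 12884] = 13894.3822
r = 9541 / 13894.3822 ≈ 0.687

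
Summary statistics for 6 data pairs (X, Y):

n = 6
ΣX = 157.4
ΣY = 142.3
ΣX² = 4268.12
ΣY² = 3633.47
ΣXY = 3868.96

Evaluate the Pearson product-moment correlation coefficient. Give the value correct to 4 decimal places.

r = (nΣXY − ΣXΣY) / √[(nΣX² − (ΣX)²)(nΣY² − (ΣY)²)]
Numerator: 6×3868.96 − 157.4×142.3 = 815.74
Denominator: √[(25608.72 − 24774.76)(21800.82 − 20249.29)] = √[833.96 × 1551.53] = 1137.5034
r = 815.74 / 1137.5034 ≈ 0.7171

0.7171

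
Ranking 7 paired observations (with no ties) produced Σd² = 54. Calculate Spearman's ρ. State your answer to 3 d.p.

ρ = 1 − 6Σd² / [n(n²−1)] = 1 − 6×54 / (7×48)
  = 1 − 324/336 = 1 − 0.9643 ≈ 0.036

0.036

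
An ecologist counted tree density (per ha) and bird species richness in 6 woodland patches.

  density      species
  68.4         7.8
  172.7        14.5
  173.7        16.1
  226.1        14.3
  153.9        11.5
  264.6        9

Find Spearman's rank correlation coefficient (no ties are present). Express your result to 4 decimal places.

0.2571

Rank density: 1, 3, 4, 5, 2, 6
Rank species: 1, 5, 6, 4, 3, 2
d = rank(density) − rank(species): 0, -2, -2, 1, -1, 4; Σd² = 26
ρ = 1 − 6Σd² / [n(n²−1)] = 1 − 6×26 / (6×35) = 1 − 156/210 ≈ 0.2571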